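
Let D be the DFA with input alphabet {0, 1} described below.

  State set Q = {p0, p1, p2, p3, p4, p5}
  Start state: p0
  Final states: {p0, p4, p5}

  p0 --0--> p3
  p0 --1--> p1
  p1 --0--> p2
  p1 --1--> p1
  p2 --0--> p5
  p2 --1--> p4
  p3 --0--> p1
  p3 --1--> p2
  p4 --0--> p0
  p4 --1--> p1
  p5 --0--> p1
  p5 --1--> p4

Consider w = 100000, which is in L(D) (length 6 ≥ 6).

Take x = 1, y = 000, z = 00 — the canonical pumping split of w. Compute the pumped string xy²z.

xy^2z = 1·000·000·00 = 100000000.
Reading y = 000 takes D from p1 back to p1, so after x·y·y the machine is still in p1, and z then leads to the accepting state p5. Hence 100000000 ∈ L(D).

100000000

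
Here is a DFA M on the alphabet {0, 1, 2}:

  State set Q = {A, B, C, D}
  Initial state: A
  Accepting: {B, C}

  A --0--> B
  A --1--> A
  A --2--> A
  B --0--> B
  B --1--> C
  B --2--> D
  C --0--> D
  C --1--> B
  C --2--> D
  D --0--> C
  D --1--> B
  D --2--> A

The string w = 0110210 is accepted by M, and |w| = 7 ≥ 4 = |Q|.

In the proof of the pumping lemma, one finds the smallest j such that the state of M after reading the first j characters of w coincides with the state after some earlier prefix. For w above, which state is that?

State sequence: A -0-> B -1-> C -1-> B -0-> B -2-> D -1-> B -0-> B
First repeat at step 3: B was already visited.

The earliest repeat is at step j = 3: M is in B, which it already visited at step i = 1.
The DFA has 4 states, so the proof of the pumping lemma guarantees a repeated state among the first 4+1 visited; the segment between the two visits is the pumpable y.

B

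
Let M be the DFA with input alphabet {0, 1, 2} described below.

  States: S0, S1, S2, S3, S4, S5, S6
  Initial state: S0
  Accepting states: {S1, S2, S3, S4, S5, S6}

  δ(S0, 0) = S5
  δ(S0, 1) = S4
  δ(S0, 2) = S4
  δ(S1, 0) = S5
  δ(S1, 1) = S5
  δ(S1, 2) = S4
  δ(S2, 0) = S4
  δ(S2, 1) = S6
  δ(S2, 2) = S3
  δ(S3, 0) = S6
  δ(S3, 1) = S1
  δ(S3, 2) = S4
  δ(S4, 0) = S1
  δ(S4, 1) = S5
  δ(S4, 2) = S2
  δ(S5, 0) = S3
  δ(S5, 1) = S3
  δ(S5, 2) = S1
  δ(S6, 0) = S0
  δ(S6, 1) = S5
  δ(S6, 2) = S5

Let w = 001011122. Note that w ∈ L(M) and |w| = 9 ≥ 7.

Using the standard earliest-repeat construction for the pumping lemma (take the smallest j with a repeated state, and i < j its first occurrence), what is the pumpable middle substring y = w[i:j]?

State sequence: S0 -0-> S5 -0-> S3 -1-> S1 -0-> S5 -1-> S3 -1-> S1 -1-> S5 -2-> S1 -2-> S4
First repeat at step 4: S5 was already visited.

So i = 1, j = 4, giving x = w[0:1] = 0, y = w[1:4] = 010, z = w[4:9] = 11122.
Check: |xy| = 4 ≤ 7 and |y| = 3 ≥ 1. Reading y takes M from S5 back to S5, so every xyⁱz is accepted.
Since M has 7 states, any run of length ≥ 7 visits 7+1 states, so by pigeonhole some state repeats within the first 7 steps — that repeat gives the pumpable loop.

010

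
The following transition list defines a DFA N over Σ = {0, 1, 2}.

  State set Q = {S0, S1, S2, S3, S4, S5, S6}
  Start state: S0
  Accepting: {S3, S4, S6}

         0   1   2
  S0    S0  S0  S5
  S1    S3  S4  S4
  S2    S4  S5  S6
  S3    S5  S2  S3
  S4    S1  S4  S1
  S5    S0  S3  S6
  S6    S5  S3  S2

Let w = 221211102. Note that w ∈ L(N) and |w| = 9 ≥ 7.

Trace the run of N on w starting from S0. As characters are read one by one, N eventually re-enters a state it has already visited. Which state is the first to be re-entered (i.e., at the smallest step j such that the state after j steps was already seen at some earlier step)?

S3

State sequence: S0 -2-> S5 -2-> S6 -1-> S3 -2-> S3 -1-> S2 -1-> S5 -1-> S3 -0-> S5 -2-> S6
First repeat at step 4: S3 was already visited.

The earliest repeat is at step j = 4: N is in S3, which it already visited at step i = 3.
With |Q| = 7, pigeonhole forces a state repeat no later than step 7; the substring read between the first and second visits to that state can be pumped.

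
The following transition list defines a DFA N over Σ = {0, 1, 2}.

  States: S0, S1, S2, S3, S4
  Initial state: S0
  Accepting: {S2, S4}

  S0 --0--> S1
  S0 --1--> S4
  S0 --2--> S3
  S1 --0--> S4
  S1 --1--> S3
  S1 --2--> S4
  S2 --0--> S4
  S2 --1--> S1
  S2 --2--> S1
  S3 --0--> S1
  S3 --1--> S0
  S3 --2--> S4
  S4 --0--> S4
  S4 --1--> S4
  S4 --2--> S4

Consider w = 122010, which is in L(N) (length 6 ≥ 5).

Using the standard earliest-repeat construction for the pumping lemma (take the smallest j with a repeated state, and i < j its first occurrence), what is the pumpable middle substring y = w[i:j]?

2

State sequence: S0 -1-> S4 -2-> S4 -2-> S4 -0-> S4 -1-> S4 -0-> S4
First repeat at step 2: S4 was already visited.

So i = 1, j = 2, giving x = w[0:1] = 1, y = w[1:2] = 2, z = w[2:6] = 2010.
Check: |xy| = 2 ≤ 5 and |y| = 1 ≥ 1. Reading y takes N from S4 back to S4, so every xyⁱz is accepted.
Pumping length from the standard proof: p = 5 (the number of states). The repeated state found above gives |xy| = j ≤ 5 and |y| = j − i ≥ 1.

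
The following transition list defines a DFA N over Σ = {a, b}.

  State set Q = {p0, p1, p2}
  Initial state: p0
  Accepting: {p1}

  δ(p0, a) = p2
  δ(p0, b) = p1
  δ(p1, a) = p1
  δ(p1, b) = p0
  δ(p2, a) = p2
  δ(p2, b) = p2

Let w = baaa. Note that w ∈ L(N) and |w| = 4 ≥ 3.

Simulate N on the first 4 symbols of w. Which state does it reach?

p1

Run of N on the first 4 characters of w = b a a a:
  step 0: p0  (start)
  step 1: p1  (read b: p0→p1)
  step 2: p1  (read a: p1→p1)
  step 3: p1  (read a: p1→p1)
  step 4: p1  (read a: p1→p1)

After reading 4 characters, N is in state p1.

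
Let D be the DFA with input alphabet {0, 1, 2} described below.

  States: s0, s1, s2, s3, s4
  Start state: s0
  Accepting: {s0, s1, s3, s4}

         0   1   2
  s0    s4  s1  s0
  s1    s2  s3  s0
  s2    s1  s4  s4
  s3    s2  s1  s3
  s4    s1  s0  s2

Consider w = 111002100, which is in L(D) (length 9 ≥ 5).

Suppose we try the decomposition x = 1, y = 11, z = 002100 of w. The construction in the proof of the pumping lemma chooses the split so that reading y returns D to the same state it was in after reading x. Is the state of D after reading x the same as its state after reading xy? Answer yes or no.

Run of D on the first 3 characters of w = 1 1 1:
  step 0: s0  (start)
  step 1: s1  (read 1: s0→s1)
  step 2: s3  (read 1: s1→s3)
  step 3: s1  (read 1: s3→s1)

After x (step 1): s1. After xy (step 3): s1.
They match, so y = 11 drives D around a cycle from s1 back to itself; pumping y any number of times keeps D in s1 before reading z, and xyⁱz ∈ L(D) for every i ≥ 0.

yes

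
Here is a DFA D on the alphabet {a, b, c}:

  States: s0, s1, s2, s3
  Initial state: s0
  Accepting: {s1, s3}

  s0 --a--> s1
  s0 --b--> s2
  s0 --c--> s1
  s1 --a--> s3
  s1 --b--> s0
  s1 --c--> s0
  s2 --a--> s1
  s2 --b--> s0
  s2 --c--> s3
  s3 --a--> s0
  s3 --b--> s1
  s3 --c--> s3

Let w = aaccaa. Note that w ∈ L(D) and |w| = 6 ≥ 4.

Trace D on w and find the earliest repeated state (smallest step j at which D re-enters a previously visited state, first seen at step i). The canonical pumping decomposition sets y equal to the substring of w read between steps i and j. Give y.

State sequence: s0 -a-> s1 -a-> s3 -c-> s3 -c-> s3 -a-> s0 -a-> s1
First repeat at step 3: s3 was already visited.

So i = 2, j = 3, giving x = w[0:2] = aa, y = w[2:3] = c, z = w[3:6] = caa.
Check: |xy| = 3 ≤ 4 and |y| = 1 ≥ 1. Reading y takes D from s3 back to s3, so every xyⁱz is accepted.
With |Q| = 4, pigeonhole forces a state repeat no later than step 4; the substring read between the first and second visits to that state can be pumped.

c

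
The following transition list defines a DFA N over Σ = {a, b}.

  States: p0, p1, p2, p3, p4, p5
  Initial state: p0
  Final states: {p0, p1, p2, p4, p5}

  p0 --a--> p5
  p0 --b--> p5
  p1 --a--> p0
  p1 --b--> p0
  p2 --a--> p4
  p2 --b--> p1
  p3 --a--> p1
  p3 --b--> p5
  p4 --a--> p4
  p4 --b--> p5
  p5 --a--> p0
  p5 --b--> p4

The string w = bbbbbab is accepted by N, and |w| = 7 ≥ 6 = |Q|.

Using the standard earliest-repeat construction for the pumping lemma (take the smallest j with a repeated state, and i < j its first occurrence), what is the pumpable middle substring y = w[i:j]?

bb

Run of N on w = b b b b b a b:
  step 0: p0  (start)
  step 1: p5  (read b: p0→p5)
  step 2: p4  (read b: p5→p4)
  step 3: p5  (read b: p4→p5)   ← first repeat (p5 seen earlier)
  step 4: p4  (read b: p5→p4)
  step 5: p5  (read b: p4→p5)
  step 6: p0  (read a: p5→p0)
  step 7: p5  (read b: p0→p5)

So i = 1, j = 3, giving x = w[0:1] = b, y = w[1:3] = bb, z = w[3:7] = bbab.
Check: |xy| = 3 ≤ 6 and |y| = 2 ≥ 1. Reading y takes N from p5 back to p5, so every xyⁱz is accepted.
Pumping length from the standard proof: p = 6 (the number of states). The repeated state found above gives |xy| = j ≤ 6 and |y| = j − i ≥ 1.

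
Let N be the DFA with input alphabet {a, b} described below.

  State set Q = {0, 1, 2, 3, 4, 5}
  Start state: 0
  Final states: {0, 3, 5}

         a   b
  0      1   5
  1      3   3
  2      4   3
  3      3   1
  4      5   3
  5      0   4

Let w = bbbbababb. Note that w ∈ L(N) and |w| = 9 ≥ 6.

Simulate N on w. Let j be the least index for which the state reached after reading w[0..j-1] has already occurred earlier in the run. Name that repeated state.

3

State sequence: 0 -b-> 5 -b-> 4 -b-> 3 -b-> 1 -a-> 3 -b-> 1 -a-> 3 -b-> 1 -b-> 3
First repeat at step 5: 3 was already visited.

The earliest repeat is at step j = 5: N is in 3, which it already visited at step i = 3.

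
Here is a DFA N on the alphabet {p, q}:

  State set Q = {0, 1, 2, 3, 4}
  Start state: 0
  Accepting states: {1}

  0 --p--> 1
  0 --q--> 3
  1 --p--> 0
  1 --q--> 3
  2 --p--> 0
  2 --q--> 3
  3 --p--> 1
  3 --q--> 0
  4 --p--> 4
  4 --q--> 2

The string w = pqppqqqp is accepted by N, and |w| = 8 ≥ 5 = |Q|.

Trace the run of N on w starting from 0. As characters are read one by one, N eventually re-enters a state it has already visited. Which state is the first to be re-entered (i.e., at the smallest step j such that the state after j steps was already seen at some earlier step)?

State sequence: 0 -p-> 1 -q-> 3 -p-> 1 -p-> 0 -q-> 3 -q-> 0 -q-> 3 -p-> 1
First repeat at step 3: 1 was already visited.

The earliest repeat is at step j = 3: N is in 1, which it already visited at step i = 1.

1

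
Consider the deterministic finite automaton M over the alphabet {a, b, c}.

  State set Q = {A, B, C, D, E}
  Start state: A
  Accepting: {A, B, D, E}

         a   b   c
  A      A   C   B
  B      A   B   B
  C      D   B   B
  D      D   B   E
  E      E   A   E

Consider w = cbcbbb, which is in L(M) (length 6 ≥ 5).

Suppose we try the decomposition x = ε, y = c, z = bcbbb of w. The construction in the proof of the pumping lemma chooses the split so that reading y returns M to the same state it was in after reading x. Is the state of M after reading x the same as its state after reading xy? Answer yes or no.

State sequence: A -c-> B

After x (step 0): A. After xy (step 1): B.
They differ (A ≠ B), so y is not a cycle from the state after x; this split is not the one the pumping-lemma construction produces, and pumping y need not keep the string in L(M).

no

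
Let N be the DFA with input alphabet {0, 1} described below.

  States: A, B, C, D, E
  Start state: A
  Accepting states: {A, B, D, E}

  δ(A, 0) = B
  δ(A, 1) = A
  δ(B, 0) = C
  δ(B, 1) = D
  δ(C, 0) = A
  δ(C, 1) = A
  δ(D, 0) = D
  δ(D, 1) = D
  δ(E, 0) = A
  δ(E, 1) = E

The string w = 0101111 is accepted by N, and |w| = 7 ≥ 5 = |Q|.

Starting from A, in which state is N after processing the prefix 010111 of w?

Run of N on the first 6 characters of w = 0 1 0 1 1 1:
  step 0: A  (start)
  step 1: B  (read 0: A→B)
  step 2: D  (read 1: B→D)
  step 3: D  (read 0: D→D)
  step 4: D  (read 1: D→D)
  step 5: D  (read 1: D→D)
  step 6: D  (read 1: D→D)

After reading 6 characters, N is in state D.
(This kind of state-tracing is the core of the pumping-lemma construction: with 5 states, pigeonhole forces a repeat within the first 5 steps.)

D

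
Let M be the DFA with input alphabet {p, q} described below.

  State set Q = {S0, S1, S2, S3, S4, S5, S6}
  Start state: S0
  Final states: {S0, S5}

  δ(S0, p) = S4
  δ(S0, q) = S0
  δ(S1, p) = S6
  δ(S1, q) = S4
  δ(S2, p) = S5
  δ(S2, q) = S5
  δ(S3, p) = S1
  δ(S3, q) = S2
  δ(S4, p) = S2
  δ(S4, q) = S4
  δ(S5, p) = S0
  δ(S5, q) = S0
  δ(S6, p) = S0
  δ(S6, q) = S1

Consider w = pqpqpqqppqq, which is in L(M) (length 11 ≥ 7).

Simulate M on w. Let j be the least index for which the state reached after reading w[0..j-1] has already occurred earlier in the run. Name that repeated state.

S4

Run of M on w = p q p q p q q p p q q:
  step 0: S0  (start)
  step 1: S4  (read p: S0→S4)
  step 2: S4  (read q: S4→S4)   ← first repeat (S4 seen earlier)
  step 3: S2  (read p: S4→S2)
  step 4: S5  (read q: S2→S5)
  step 5: S0  (read p: S5→S0)
  step 6: S0  (read q: S0→S0)
  step 7: S0  (read q: S0→S0)
  step 8: S4  (read p: S0→S4)
  step 9: S2  (read p: S4→S2)
  step 10: S5  (read q: S2→S5)
  step 11: S0  (read q: S5→S0)

The earliest repeat is at step j = 2: M is in S4, which it already visited at step i = 1.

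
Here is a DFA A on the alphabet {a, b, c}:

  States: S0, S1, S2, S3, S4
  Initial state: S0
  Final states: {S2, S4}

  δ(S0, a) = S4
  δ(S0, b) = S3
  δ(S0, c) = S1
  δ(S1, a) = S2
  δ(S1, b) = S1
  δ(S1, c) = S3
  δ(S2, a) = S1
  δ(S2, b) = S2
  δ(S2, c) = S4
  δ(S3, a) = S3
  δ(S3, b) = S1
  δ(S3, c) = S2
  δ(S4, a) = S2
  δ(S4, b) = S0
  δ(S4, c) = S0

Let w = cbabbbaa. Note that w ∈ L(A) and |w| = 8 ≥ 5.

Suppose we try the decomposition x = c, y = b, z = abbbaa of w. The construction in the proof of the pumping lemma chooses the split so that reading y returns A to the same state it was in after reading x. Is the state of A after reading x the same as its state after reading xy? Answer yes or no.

State sequence: S0 -c-> S1 -b-> S1

After x (step 1): S1. After xy (step 2): S1.
They match, so y = b drives A around a cycle from S1 back to itself; pumping y any number of times keeps A in S1 before reading z, and xyⁱz ∈ L(A) for every i ≥ 0.

yes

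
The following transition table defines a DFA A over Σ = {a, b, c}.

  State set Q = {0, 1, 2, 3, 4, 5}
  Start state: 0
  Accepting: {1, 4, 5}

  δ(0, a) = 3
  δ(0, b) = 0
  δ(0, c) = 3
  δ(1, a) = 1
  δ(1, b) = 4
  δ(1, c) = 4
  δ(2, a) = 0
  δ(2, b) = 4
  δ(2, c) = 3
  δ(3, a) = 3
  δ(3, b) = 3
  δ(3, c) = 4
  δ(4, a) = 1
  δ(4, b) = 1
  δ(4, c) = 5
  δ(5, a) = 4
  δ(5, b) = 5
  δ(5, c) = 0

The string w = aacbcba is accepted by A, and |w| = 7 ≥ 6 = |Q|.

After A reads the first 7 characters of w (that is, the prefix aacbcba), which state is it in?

State sequence: 0 -a-> 3 -a-> 3 -c-> 4 -b-> 1 -c-> 4 -b-> 1 -a-> 1

After reading 7 characters, A is in state 1.

1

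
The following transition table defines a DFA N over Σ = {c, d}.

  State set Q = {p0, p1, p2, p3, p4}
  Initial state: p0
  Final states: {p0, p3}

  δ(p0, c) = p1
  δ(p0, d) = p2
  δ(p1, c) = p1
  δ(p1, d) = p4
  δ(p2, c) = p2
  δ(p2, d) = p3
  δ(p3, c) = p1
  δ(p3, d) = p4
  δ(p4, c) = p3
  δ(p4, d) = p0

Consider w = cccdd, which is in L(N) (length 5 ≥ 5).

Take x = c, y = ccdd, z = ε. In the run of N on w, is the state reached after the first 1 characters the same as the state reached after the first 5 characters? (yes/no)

no

Run of N on the first 5 characters of w = c c c d d:
  step 0: p0  (start)
  step 1: p1  (read c: p0→p1)
  step 2: p1  (read c: p1→p1)
  step 3: p1  (read c: p1→p1)
  step 4: p4  (read d: p1→p4)
  step 5: p0  (read d: p4→p0)

After x (step 1): p1. After xy (step 5): p0.
They differ (p1 ≠ p0), so y is not a cycle from the state after x; this split is not the one the pumping-lemma construction produces, and pumping y need not keep the string in L(N).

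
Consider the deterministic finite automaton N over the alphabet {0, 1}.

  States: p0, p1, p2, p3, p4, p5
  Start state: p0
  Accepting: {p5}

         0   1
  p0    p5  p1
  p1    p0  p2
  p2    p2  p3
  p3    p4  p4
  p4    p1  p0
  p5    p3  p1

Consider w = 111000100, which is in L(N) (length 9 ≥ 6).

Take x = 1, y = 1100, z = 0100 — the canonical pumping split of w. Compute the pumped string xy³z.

xy^3z = 1·1100·1100·1100·0100 = 11100110011000100.
Reading y = 1100 takes N from p1 back to p1, so after x·y·y·y the machine is still in p1, and z then leads to the accepting state p5. Hence 11100110011000100 ∈ L(N).

11100110011000100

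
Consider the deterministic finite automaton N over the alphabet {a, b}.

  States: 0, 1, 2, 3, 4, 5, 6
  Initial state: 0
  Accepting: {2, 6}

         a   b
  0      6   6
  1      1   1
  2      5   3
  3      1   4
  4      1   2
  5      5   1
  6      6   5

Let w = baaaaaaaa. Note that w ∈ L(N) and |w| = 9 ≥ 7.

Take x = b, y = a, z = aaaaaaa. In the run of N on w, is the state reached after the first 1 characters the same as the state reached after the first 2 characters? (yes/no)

State sequence: 0 -b-> 6 -a-> 6

After x (step 1): 6. After xy (step 2): 6.
They match, so y = a drives N around a cycle from 6 back to itself; pumping y any number of times keeps N in 6 before reading z, and xyⁱz ∈ L(N) for every i ≥ 0.

yes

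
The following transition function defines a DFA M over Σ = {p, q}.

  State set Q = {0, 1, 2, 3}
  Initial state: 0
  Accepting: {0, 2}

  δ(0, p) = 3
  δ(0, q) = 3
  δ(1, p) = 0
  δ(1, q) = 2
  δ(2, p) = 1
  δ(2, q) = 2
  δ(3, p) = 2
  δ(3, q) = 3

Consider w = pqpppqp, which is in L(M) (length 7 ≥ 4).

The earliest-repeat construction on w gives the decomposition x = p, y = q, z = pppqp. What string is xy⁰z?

xy⁰z = xz = p·pppqp = ppppqp.
Reading y = q takes M from 3 back to 3, so after x the machine is still in 3, and z then leads to the accepting state 2. Hence ppppqp ∈ L(M).

ppppqp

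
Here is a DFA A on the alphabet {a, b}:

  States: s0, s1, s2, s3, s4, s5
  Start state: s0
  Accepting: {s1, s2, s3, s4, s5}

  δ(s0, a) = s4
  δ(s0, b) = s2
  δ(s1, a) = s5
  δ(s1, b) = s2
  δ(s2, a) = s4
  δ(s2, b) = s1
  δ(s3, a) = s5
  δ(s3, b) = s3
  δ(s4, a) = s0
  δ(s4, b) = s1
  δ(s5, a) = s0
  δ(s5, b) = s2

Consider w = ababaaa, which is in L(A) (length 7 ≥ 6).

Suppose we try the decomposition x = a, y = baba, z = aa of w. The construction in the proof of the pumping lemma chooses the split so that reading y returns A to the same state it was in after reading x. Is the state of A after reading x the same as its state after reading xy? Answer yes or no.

State sequence: s0 -a-> s4 -b-> s1 -a-> s5 -b-> s2 -a-> s4

After x (step 1): s4. After xy (step 5): s4.
They match, so y = baba drives A around a cycle from s4 back to itself; pumping y any number of times keeps A in s4 before reading z, and xyⁱz ∈ L(A) for every i ≥ 0.

yes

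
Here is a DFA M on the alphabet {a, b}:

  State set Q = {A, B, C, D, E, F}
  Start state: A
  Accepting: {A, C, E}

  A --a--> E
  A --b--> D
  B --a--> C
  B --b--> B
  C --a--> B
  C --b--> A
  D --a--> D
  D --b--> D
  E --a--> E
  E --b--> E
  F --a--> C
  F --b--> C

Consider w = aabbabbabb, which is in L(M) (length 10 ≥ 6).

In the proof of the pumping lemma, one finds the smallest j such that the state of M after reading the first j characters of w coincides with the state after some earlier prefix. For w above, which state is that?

State sequence: A -a-> E -a-> E -b-> E -b-> E -a-> E -b-> E -b-> E -a-> E -b-> E -b-> E
First repeat at step 2: E was already visited.

The earliest repeat is at step j = 2: M is in E, which it already visited at step i = 1.
Pumping length from the standard proof: p = 6 (the number of states). The repeated state found above gives |xy| = j ≤ 6 and |y| = j − i ≥ 1.

E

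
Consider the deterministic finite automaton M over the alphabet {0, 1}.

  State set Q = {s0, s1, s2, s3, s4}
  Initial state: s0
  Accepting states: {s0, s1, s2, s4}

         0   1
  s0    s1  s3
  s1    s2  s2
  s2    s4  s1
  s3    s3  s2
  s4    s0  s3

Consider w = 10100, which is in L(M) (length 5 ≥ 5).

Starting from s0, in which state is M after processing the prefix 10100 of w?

State sequence: s0 -1-> s3 -0-> s3 -1-> s2 -0-> s4 -0-> s0

After reading 5 characters, M is in state s0.

s0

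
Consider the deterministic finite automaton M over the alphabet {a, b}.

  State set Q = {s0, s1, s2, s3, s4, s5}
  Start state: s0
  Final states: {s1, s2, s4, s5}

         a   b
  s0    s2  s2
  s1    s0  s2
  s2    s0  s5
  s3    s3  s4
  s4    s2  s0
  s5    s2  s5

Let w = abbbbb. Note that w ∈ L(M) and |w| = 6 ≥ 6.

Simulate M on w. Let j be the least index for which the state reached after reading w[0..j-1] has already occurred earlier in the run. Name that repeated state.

Run of M on w = a b b b b b:
  step 0: s0  (start)
  step 1: s2  (read a: s0→s2)
  step 2: s5  (read b: s2→s5)
  step 3: s5  (read b: s5→s5)   ← first repeat (s5 seen earlier)
  step 4: s5  (read b: s5→s5)
  step 5: s5  (read b: s5→s5)
  step 6: s5  (read b: s5→s5)

The earliest repeat is at step j = 3: M is in s5, which it already visited at step i = 2.

s5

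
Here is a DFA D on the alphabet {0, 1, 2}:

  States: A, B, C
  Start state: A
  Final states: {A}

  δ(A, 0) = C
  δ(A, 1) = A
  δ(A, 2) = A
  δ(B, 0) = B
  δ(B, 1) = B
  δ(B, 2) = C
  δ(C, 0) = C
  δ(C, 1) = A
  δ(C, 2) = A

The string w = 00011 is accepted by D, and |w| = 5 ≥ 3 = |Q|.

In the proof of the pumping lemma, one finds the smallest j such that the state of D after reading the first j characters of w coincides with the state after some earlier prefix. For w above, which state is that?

C

State sequence: A -0-> C -0-> C -0-> C -1-> A -1-> A
First repeat at step 2: C was already visited.

The earliest repeat is at step j = 2: D is in C, which it already visited at step i = 1.
With |Q| = 3, pigeonhole forces a state repeat no later than step 3; the substring read between the first and second visits to that state can be pumped.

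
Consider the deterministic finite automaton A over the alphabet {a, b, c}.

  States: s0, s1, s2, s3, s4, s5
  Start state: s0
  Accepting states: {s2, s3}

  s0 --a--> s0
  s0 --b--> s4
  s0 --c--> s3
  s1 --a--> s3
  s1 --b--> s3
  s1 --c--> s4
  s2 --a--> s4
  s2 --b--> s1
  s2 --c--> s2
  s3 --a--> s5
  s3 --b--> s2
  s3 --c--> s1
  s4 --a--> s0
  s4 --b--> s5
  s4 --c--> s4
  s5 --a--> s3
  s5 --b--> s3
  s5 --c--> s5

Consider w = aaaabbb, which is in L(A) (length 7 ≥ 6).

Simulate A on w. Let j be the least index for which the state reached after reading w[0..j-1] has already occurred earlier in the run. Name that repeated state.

s0

Run of A on w = a a a a b b b:
  step 0: s0  (start)
  step 1: s0  (read a: s0→s0)   ← first repeat (s0 seen earlier)
  step 2: s0  (read a: s0→s0)
  step 3: s0  (read a: s0→s0)
  step 4: s0  (read a: s0→s0)
  step 5: s4  (read b: s0→s4)
  step 6: s5  (read b: s4→s5)
  step 7: s3  (read b: s5→s3)

The earliest repeat is at step j = 1: A is in s0, which it already visited at step i = 0.
With |Q| = 6, pigeonhole forces a state repeat no later than step 6; the substring read between the first and second visits to that state can be pumped.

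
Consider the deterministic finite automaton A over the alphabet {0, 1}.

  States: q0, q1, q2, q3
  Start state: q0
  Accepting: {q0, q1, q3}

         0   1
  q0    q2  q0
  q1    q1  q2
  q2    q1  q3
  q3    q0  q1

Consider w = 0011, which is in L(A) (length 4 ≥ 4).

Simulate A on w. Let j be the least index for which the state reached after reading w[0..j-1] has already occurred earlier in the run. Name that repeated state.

q2

Run of A on w = 0 0 1 1:
  step 0: q0  (start)
  step 1: q2  (read 0: q0→q2)
  step 2: q1  (read 0: q2→q1)
  step 3: q2  (read 1: q1→q2)   ← first repeat (q2 seen earlier)
  step 4: q3  (read 1: q2→q3)

The earliest repeat is at step j = 3: A is in q2, which it already visited at step i = 1.
The DFA has 4 states, so the proof of the pumping lemma guarantees a repeated state among the first 4+1 visited; the segment between the two visits is the pumpable y.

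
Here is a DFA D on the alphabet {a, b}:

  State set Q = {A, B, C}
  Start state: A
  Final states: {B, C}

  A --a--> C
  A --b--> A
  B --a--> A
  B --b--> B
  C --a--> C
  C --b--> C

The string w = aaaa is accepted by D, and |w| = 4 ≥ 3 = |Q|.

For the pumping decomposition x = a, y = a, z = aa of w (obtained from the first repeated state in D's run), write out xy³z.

aaaaaa

xy^3z = a·a·a·a·aa = aaaaaa.
Reading y = a takes D from C back to C, so after x·y·y·y the machine is still in C, and z then leads to the accepting state C. Hence aaaaaa ∈ L(D).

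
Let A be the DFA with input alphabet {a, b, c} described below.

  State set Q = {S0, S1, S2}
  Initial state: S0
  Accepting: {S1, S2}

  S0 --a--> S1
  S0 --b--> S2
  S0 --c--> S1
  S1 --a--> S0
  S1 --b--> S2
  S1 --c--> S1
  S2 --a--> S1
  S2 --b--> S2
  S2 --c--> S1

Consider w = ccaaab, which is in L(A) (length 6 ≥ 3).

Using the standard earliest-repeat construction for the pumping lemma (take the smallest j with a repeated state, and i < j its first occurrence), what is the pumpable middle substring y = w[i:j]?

c

State sequence: S0 -c-> S1 -c-> S1 -a-> S0 -a-> S1 -a-> S0 -b-> S2
First repeat at step 2: S1 was already visited.

So i = 1, j = 2, giving x = w[0:1] = c, y = w[1:2] = c, z = w[2:6] = aaab.
Check: |xy| = 2 ≤ 3 and |y| = 1 ≥ 1. Reading y takes A from S1 back to S1, so every xyⁱz is accepted.
Pumping length from the standard proof: p = 3 (the number of states). The repeated state found above gives |xy| = j ≤ 3 and |y| = j − i ≥ 1.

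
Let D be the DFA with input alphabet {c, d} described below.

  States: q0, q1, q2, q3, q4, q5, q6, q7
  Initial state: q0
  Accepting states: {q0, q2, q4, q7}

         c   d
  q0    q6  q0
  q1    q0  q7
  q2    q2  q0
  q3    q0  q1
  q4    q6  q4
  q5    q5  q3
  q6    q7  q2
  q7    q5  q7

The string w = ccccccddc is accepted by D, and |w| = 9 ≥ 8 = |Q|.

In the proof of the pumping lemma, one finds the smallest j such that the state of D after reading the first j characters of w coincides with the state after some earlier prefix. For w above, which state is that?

State sequence: q0 -c-> q6 -c-> q7 -c-> q5 -c-> q5 -c-> q5 -c-> q5 -d-> q3 -d-> q1 -c-> q0
First repeat at step 4: q5 was already visited.

The earliest repeat is at step j = 4: D is in q5, which it already visited at step i = 3.

q5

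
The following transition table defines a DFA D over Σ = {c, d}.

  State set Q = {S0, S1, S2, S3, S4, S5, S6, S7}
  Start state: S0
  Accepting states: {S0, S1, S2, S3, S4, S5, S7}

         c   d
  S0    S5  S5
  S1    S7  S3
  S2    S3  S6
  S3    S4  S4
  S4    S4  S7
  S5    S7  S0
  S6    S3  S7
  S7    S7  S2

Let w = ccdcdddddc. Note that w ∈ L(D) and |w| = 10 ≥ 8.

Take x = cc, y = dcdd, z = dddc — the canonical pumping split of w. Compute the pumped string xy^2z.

ccdcdddcdddddc

xy^2z = cc·dcdd·dcdd·dddc = ccdcdddcdddddc.
Reading y = dcdd takes D from S7 back to S7, so after x·y·y the machine is still in S7, and z then leads to the accepting state S7. Hence ccdcdddcdddddc ∈ L(D).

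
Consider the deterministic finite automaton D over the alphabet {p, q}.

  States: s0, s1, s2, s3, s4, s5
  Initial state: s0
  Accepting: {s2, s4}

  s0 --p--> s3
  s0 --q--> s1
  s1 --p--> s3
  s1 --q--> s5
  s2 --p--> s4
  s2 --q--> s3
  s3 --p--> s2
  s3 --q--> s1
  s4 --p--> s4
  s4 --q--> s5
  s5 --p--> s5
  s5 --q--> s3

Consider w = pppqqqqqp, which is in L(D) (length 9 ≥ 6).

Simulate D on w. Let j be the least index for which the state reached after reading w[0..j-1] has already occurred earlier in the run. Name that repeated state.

s3

State sequence: s0 -p-> s3 -p-> s2 -p-> s4 -q-> s5 -q-> s3 -q-> s1 -q-> s5 -q-> s3 -p-> s2
First repeat at step 5: s3 was already visited.

The earliest repeat is at step j = 5: D is in s3, which it already visited at step i = 1.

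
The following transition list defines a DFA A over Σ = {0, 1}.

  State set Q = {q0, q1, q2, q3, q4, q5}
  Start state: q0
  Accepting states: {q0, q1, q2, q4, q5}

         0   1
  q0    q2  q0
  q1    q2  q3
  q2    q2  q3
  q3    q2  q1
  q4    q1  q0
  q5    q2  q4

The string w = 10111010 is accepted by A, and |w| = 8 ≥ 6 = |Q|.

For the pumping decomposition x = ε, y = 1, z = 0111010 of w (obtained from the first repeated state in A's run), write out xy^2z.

110111010

xy^2z = ε·1·1·0111010 = 110111010.
Reading y = 1 takes A from q0 back to q0, so after x·y·y the machine is still in q0, and z then leads to the accepting state q2. Hence 110111010 ∈ L(A).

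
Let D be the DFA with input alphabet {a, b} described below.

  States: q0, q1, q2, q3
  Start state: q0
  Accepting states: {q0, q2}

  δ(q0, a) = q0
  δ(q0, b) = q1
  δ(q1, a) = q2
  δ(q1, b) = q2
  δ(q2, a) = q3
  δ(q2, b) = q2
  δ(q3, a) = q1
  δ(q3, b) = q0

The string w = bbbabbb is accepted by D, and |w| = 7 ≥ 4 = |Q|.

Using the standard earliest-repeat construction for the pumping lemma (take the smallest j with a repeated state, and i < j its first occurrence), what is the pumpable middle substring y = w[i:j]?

b

State sequence: q0 -b-> q1 -b-> q2 -b-> q2 -a-> q3 -b-> q0 -b-> q1 -b-> q2
First repeat at step 3: q2 was already visited.

So i = 2, j = 3, giving x = w[0:2] = bb, y = w[2:3] = b, z = w[3:7] = abbb.
Check: |xy| = 3 ≤ 4 and |y| = 1 ≥ 1. Reading y takes D from q2 back to q2, so every xyⁱz is accepted.
With |Q| = 4, pigeonhole forces a state repeat no later than step 4; the substring read between the first and second visits to that state can be pumped.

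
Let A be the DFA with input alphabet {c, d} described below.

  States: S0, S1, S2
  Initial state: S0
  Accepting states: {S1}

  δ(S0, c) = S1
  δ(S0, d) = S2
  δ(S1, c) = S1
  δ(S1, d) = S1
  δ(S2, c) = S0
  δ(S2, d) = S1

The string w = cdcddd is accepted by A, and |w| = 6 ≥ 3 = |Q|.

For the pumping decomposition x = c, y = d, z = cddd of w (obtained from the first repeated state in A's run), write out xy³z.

xy^3z = c·d·d·d·cddd = cdddcddd.
Reading y = d takes A from S1 back to S1, so after x·y·y·y the machine is still in S1, and z then leads to the accepting state S1. Hence cdddcddd ∈ L(A).

cdddcddd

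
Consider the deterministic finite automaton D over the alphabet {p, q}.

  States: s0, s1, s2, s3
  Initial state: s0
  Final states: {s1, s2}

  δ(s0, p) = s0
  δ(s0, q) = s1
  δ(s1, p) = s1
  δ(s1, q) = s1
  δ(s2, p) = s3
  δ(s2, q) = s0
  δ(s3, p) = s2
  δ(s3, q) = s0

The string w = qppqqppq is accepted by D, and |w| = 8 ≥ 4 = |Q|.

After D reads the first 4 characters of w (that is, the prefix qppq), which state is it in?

State sequence: s0 -q-> s1 -p-> s1 -p-> s1 -q-> s1

After reading 4 characters, D is in state s1.
(This kind of state-tracing is the core of the pumping-lemma construction: with 4 states, pigeonhole forces a repeat within the first 4 steps.)

s1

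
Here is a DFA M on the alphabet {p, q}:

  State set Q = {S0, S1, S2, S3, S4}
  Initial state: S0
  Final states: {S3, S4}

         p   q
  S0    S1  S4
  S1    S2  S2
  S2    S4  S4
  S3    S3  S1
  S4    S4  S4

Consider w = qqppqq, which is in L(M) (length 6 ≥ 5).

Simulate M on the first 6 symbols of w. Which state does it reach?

S4

Run of M on the first 6 characters of w = q q p p q q:
  step 0: S0  (start)
  step 1: S4  (read q: S0→S4)
  step 2: S4  (read q: S4→S4)
  step 3: S4  (read p: S4→S4)
  step 4: S4  (read p: S4→S4)
  step 5: S4  (read q: S4→S4)
  step 6: S4  (read q: S4→S4)

After reading 6 characters, M is in state S4.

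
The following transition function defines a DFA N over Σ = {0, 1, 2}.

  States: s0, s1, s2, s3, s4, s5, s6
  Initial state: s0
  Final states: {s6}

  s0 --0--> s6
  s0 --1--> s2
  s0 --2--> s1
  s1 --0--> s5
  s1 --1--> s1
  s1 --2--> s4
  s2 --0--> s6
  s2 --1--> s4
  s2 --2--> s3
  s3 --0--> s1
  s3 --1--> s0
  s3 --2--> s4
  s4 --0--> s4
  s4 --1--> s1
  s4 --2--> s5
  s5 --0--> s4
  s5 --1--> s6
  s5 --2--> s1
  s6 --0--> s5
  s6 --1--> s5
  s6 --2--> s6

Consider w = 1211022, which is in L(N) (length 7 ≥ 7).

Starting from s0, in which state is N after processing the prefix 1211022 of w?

s6

Run of N on the first 7 characters of w = 1 2 1 1 0 2 2:
  step 0: s0  (start)
  step 1: s2  (read 1: s0→s2)
  step 2: s3  (read 2: s2→s3)
  step 3: s0  (read 1: s3→s0)
  step 4: s2  (read 1: s0→s2)
  step 5: s6  (read 0: s2→s6)
  step 6: s6  (read 2: s6→s6)
  step 7: s6  (read 2: s6→s6)

After reading 7 characters, N is in state s6.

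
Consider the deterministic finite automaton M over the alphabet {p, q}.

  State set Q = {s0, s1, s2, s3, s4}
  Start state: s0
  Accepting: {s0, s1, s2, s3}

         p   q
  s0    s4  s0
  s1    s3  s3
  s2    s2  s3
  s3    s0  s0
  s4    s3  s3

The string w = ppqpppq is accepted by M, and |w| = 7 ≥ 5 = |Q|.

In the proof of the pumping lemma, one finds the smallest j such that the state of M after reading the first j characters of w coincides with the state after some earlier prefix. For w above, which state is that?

s0

Run of M on w = p p q p p p q:
  step 0: s0  (start)
  step 1: s4  (read p: s0→s4)
  step 2: s3  (read p: s4→s3)
  step 3: s0  (read q: s3→s0)   ← first repeat (s0 seen earlier)
  step 4: s4  (read p: s0→s4)
  step 5: s3  (read p: s4→s3)
  step 6: s0  (read p: s3→s0)
  step 7: s0  (read q: s0→s0)

The earliest repeat is at step j = 3: M is in s0, which it already visited at step i = 0.
Pumping length from the standard proof: p = 5 (the number of states). The repeated state found above gives |xy| = j ≤ 5 and |y| = j − i ≥ 1.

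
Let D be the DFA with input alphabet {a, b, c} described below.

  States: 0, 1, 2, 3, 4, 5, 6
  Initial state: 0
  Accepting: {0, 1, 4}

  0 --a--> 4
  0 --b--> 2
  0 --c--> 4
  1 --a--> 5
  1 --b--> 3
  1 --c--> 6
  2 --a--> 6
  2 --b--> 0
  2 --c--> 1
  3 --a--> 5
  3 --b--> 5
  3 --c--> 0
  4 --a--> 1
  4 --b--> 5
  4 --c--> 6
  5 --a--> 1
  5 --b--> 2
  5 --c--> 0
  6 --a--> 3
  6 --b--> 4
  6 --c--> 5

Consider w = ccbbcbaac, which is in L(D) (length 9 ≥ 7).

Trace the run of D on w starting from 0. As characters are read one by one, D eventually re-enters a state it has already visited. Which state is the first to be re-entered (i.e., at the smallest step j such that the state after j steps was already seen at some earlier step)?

State sequence: 0 -c-> 4 -c-> 6 -b-> 4 -b-> 5 -c-> 0 -b-> 2 -a-> 6 -a-> 3 -c-> 0
First repeat at step 3: 4 was already visited.

The earliest repeat is at step j = 3: D is in 4, which it already visited at step i = 1.

4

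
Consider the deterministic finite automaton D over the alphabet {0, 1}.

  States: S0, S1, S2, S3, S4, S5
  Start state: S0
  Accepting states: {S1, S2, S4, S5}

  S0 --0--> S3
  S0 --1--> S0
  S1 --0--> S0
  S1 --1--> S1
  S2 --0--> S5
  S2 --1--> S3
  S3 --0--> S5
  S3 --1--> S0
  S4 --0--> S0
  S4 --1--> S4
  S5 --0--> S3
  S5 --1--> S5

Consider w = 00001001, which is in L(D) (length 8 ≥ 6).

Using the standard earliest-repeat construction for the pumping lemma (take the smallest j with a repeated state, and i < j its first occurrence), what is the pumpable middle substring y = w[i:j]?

00

Run of D on w = 0 0 0 0 1 0 0 1:
  step 0: S0  (start)
  step 1: S3  (read 0: S0→S3)
  step 2: S5  (read 0: S3→S5)
  step 3: S3  (read 0: S5→S3)   ← first repeat (S3 seen earlier)
  step 4: S5  (read 0: S3→S5)
  step 5: S5  (read 1: S5→S5)
  step 6: S3  (read 0: S5→S3)
  step 7: S5  (read 0: S3→S5)
  step 8: S5  (read 1: S5→S5)

So i = 1, j = 3, giving x = w[0:1] = 0, y = w[1:3] = 00, z = w[3:8] = 01001.
Check: |xy| = 3 ≤ 6 and |y| = 2 ≥ 1. Reading y takes D from S3 back to S3, so every xyⁱz is accepted.
The DFA has 6 states, so the proof of the pumping lemma guarantees a repeated state among the first 6+1 visited; the segment between the two visits is the pumpable y.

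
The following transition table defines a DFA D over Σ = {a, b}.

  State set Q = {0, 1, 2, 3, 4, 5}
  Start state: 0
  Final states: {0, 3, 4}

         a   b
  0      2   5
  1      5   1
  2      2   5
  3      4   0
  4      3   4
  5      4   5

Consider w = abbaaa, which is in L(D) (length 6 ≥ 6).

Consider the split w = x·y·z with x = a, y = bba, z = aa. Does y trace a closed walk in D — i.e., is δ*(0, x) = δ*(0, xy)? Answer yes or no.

State sequence: 0 -a-> 2 -b-> 5 -b-> 5 -a-> 4

After x (step 1): 2. After xy (step 4): 4.
They differ (2 ≠ 4), so y is not a cycle from the state after x; this split is not the one the pumping-lemma construction produces, and pumping y need not keep the string in L(D).

no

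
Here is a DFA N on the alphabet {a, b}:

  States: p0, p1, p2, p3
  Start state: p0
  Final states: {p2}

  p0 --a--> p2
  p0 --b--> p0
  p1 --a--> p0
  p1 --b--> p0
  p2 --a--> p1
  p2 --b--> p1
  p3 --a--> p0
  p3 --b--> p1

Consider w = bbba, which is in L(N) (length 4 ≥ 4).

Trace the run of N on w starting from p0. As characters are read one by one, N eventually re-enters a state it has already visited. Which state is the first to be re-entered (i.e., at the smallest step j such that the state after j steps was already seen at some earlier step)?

State sequence: p0 -b-> p0 -b-> p0 -b-> p0 -a-> p2
First repeat at step 1: p0 was already visited.

The earliest repeat is at step j = 1: N is in p0, which it already visited at step i = 0.
Pumping length from the standard proof: p = 4 (the number of states). The repeated state found above gives |xy| = j ≤ 4 and |y| = j − i ≥ 1.

p0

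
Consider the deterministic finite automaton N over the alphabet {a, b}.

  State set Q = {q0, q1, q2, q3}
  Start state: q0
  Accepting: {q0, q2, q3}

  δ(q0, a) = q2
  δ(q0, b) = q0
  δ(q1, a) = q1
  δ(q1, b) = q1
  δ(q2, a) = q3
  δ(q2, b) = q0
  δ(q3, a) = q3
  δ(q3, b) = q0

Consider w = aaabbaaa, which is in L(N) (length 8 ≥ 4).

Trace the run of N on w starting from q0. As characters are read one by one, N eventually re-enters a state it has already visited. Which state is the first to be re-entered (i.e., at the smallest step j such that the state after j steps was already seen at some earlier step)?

q3

State sequence: q0 -a-> q2 -a-> q3 -a-> q3 -b-> q0 -b-> q0 -a-> q2 -a-> q3 -a-> q3
First repeat at step 3: q3 was already visited.

The earliest repeat is at step j = 3: N is in q3, which it already visited at step i = 2.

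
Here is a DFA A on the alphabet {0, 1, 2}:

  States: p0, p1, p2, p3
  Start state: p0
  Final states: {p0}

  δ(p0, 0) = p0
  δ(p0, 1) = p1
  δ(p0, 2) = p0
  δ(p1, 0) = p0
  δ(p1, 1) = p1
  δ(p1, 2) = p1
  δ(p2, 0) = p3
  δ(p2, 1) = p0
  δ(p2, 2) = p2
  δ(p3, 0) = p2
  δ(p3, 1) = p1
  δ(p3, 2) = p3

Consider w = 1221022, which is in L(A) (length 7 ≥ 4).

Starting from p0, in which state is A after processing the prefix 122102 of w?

p0

State sequence: p0 -1-> p1 -2-> p1 -2-> p1 -1-> p1 -0-> p0 -2-> p0

After reading 6 characters, A is in state p0.
(This kind of state-tracing is the core of the pumping-lemma construction: with 4 states, pigeonhole forces a repeat within the first 4 steps.)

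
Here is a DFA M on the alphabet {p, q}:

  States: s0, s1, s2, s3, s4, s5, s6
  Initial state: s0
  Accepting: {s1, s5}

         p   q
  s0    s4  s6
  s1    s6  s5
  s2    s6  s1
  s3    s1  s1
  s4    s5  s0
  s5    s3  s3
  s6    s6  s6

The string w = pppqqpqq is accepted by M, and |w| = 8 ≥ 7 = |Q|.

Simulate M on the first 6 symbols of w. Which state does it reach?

s3

State sequence: s0 -p-> s4 -p-> s5 -p-> s3 -q-> s1 -q-> s5 -p-> s3

After reading 6 characters, M is in state s3.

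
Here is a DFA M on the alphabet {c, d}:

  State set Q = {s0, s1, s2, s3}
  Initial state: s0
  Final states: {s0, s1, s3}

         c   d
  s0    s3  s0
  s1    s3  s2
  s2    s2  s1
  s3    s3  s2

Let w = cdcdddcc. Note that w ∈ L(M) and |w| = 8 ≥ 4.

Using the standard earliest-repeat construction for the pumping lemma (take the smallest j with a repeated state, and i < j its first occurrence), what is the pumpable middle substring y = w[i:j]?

State sequence: s0 -c-> s3 -d-> s2 -c-> s2 -d-> s1 -d-> s2 -d-> s1 -c-> s3 -c-> s3
First repeat at step 3: s2 was already visited.

So i = 2, j = 3, giving x = w[0:2] = cd, y = w[2:3] = c, z = w[3:8] = dddcc.
Check: |xy| = 3 ≤ 4 and |y| = 1 ≥ 1. Reading y takes M from s2 back to s2, so every xyⁱz is accepted.
With |Q| = 4, pigeonhole forces a state repeat no later than step 4; the substring read between the first and second visits to that state can be pumped.

c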